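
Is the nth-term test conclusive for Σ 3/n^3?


lim(n→∞) 3/n^3 = 0
lim aₙ = 0 → nth-term test is INCONCLUSIVE
(Need other tests; this is actually a convergent p-series with p=3 > 1)

Inconclusive (lim aₙ = 0; need another test)


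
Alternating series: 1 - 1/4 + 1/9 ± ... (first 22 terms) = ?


S = 1 - 1/4 + 1/9 - 1/16 + 1/25 - 1/36 + 1/49 - 1/64 ± ...
= 0.8215
(Full series converges to +π²/12 ≈ +0.8225)

S_22 = 0.8215


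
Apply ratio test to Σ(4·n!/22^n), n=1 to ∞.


aₙ = 4·n!/22^n
a_{n+1}/aₙ = (n+1)!/22^(n+1) × 22^n/n!  (constant 4 cancels)
= (n+1)/22
L = lim(n→∞) (n+1)/22 = ∞
L > 1 → series DIVERGES

Diverges (ratio test: L = ∞ > 1)


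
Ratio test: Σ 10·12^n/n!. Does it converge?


aₙ = 10·12^n/n!
a_{n+1}/aₙ = 12^(n+1)/(n+1)! × n!/12^n  (constant 10 cancels)
= 12/(n+1)
L = lim(n→∞) 12/(n+1) = 0
L < 1 → series CONVERGES

Converges (ratio test: L = 0 < 1)


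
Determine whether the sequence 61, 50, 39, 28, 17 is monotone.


Differences: -11, -11, -11, -11
All differences < 0 → strictly DECREASING

Monotonically decreasing


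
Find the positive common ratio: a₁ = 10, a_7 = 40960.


r^(n-1) = aₙ/a₁
r^6 = 40960/10 = 4096
r = 4096^(1/6)
= ±4; taking r > 0 gives r = 4

r = 4


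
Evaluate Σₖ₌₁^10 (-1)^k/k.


S = -1 + 1/2 - 1/3 + 1/4 - 1/5 + 1/6 - 1/7 + 1/8 ± ...
= -0.6456
(Full series converges to -ln(2) ≈ -0.6931)

S_10 = -0.6456


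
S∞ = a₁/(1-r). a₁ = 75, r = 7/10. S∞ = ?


S∞ = a₁/(1-r) = 75/(1 - 7/10)
= 75/(3/10)
= 250

S∞ = 250


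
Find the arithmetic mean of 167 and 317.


AM = (167 + 317)/2 = 484/2 = 242

AM = 242


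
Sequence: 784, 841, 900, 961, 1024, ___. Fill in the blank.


Pattern: perfect squares: n²
Terms: 784, 841, 900, 961, 1024
Next term = 1089

Next term = 1089


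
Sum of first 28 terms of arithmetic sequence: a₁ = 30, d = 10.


aₙ = 30 + (28-1)×10 = 300
Sₙ = n(a₁+aₙ)/2 = 28×(30+300)/2
= 28×330/2 = 4620

S_28 = 4620


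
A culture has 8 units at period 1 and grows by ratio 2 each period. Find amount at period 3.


aₙ = a₁·r^(n-1)
= 8×2^2
= 8×4
= 32

a_3 = 32


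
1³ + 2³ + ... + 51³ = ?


n(n+1)/2 = 51×52/2 = 1326
Σk³ = 1326² = 1758276

Σk³ = 1758276


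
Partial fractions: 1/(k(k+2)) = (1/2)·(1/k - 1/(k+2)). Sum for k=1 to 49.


1/(k(k+2)) = (1/2)·(1/k - 1/(k+2)) (partial fractions)
Telescoping: Σ = (1/2)·(1 + 1/2 - 1/50 - 1/51) = 931/1275

Sum = 931/1275


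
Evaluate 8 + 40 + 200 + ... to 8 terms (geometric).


Sₙ = 8×(5^8 - 1)/(5 - 1)
= 8×(390625 - 1)/4
= 8×390624/4
= 781248

S_8 = 781248


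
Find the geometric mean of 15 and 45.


GM = √(15×45) = √675 = 25.9808

GM = 25.9808


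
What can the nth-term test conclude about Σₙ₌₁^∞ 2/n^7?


lim(n→∞) 2/n^7 = 0
lim aₙ = 0 → nth-term test is INCONCLUSIVE
(Need other tests; this is actually a convergent p-series with p=7 > 1)

Inconclusive (lim aₙ = 0; need another test)


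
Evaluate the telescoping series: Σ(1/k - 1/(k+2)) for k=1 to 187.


Telescoping with gap 2: two head and two tail terms survive.
= (1 + 1/2) - (1/188 + 1/189)
= 3/2 - 1/188 - 1/189 = 52921/35532

Sum = 52921/35532


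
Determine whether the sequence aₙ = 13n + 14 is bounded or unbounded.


aₙ = 13n + 14 → as n→∞, aₙ→∞
No finite upper bound exists
The sequence is UNBOUNDED

Unbounded (aₙ → ∞ as n → ∞)


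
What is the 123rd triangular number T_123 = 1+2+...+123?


n(n+1)/2 = 123×124/2 = 15252/2 = 7626

Σk = 7626


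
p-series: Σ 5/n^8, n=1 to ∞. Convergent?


p-series test: Σ c/n^p converges if p > 1, diverges if p ≤ 1 (constant c > 0 doesn't affect convergence).
p = 8
8 > 1 → CONVERGES

Converges (p = 8 > 1)


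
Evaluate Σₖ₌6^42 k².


Σₖ₌6^42 k² = Σₖ₌₁^42 k² − Σₖ₌₁^5 k²
= 42·43·85/6 − 5·6·11/6
= 25585 − 55 = 25530

Σk² = 25530


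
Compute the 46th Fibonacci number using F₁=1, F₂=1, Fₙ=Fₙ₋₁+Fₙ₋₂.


Fibonacci sequence: 1, 1, 2, 3, 5, 8, 13, 21, 34, 55, 89, ...
F(46) = 1836311903

F(46) = 1836311903


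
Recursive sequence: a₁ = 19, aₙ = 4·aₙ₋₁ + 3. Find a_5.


Computing step by step:
a_1 = 19
a_2 = 79
a_3 = 319
a_4 = 1279
a_5 = 5119


a_5 = 5119


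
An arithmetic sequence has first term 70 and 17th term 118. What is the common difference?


d = (aₙ - a₁)/(n-1)
= (118 - 70)/(17-1)
= 48/16 = 3

d = 3


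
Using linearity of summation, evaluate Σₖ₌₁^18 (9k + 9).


Σ(9k+9) = 9·Σk + 9·n
= 9·171 + 9·18
= 1539 + 162 = 1701

Σ = 1701


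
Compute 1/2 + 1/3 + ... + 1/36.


Σₖ₌2^36 1/k = 1/2 + 1/3 + 1/4 + ... + 1/36
= 41674329717109/13127595717600
≈ 3.1746

Sum = 41674329717109/13127595717600 ≈ 3.1746


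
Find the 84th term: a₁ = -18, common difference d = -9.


aₙ = a₁ + (n-1)d
= -18 + (84-1)×-9
= -18 - 747
= -765

a_84 = -765


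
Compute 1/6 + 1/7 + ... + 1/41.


Σₖ₌6^41 1/k = 1/6 + 1/7 + 1/8 + ... + 1/41
= 40219449830612693/19914562703599200
≈ 2.0196

Sum = 40219449830612693/19914562703599200 ≈ 2.0196


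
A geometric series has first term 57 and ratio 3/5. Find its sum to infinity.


S∞ = a₁/(1-r) = 57/(1 - 3/5)
= 57/(2/5)
= 285/2

S∞ = 285/2


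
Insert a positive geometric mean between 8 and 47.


GM = √(8×47) = √376 = 19.3907

GM = 19.3907


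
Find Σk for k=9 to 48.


Σₖ₌9^48 k = Σₖ₌₁^48 k − Σₖ₌₁^8 k
= 48·49/2 − 8·9/2
= 1176 − 36 = 1140

Σk = 1140


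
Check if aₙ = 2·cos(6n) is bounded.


For all n, -1 ≤ cos(6n) ≤ 1, so -2 ≤ 2·cos(6n) ≤ 2
Lower bound: -2, Upper bound: 2
The sequence IS bounded

Bounded (-2 ≤ aₙ ≤ 2)


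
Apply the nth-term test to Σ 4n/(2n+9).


lim(n→∞) 4n/(2n+9) = 4/2 = 2  (divide numerator and denominator by n)
lim aₙ = 2 ≠ 0 → series DIVERGES

Diverges (lim aₙ = 2 ≠ 0)


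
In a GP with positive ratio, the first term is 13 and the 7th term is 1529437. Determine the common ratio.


r^(n-1) = aₙ/a₁
r^6 = 1529437/13 = 117649
r = 117649^(1/6)
= ±7; taking r > 0 gives r = 7

r = 7


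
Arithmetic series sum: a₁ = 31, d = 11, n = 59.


aₙ = 31 + (59-1)×11 = 669
Sₙ = n(a₁+aₙ)/2 = 59×(31+669)/2
= 59×700/2 = 20650

S_59 = 20650


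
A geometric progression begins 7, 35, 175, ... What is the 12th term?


aₙ = a₁·r^(n-1)
= 7×5^11
= 7×48828125
= 341796875

a_12 = 341796875


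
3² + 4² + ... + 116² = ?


Σₖ₌3^116 k² = Σₖ₌₁^116 k² − Σₖ₌₁^2 k²
= 116·117·233/6 − 2·3·5/6
= 527046 − 5 = 527041

Σk² = 527041


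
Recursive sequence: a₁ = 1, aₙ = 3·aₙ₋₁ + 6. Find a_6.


Computing step by step:
a_1 = 1
a_2 = 9
a_3 = 33
a_4 = 105
a_5 = 321
a_6 = 969


a_6 = 969


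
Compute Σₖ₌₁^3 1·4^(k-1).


Sₙ = 1×(4^3 - 1)/(4 - 1)
= 1×(64 - 1)/3
= 1×63/3
= 21

S_3 = 21


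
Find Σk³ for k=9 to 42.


Σₖ₌9^42 k³ = [42·43/2]² − [8·9/2]²
= 815409 − 1296 = 814113

Σk³ = 814113


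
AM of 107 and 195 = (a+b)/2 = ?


AM = (107 + 195)/2 = 302/2 = 151

AM = 151


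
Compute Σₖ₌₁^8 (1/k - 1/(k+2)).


Telescoping with gap 2: two head and two tail terms survive.
= (1 + 1/2) - (1/9 + 1/10)
= 3/2 - 1/9 - 1/10 = 58/45

Sum = 58/45


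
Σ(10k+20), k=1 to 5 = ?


Σ(10k+20) = 10·Σk + 20·n
= 10·15 + 20·5
= 150 + 100 = 250

Σ = 250


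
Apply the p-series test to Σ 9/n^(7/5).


p-series test: Σ c/n^p converges if p > 1, diverges if p ≤ 1 (constant c > 0 doesn't affect convergence).
p = 7/5
7/5 > 1 → CONVERGES

Converges (p = 7/5 > 1)


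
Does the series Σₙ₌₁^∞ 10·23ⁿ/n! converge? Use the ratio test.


aₙ = 10·23^n/n!
a_{n+1}/aₙ = 23^(n+1)/(n+1)! × n!/23^n  (constant 10 cancels)
= 23/(n+1)
L = lim(n→∞) 23/(n+1) = 0
L < 1 → series CONVERGES

Converges (ratio test: L = 0 < 1)


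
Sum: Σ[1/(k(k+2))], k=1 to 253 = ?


1/(k(k+2)) = (1/2)·(1/k - 1/(k+2)) (partial fractions)
Telescoping: Σ = (1/2)·(1 + 1/2 - 1/254 - 1/255) = 48323/64770

Sum = 48323/64770


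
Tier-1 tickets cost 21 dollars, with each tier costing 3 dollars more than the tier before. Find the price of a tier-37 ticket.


aₙ = a₁ + (n-1)d
= 21 + (37-1)×3
= 21 + 108
= 129

a_37 = 129


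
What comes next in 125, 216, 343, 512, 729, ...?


Pattern: perfect cubes: n³
Terms: 125, 216, 343, 512, 729
Next term = 1000

Next term = 1000


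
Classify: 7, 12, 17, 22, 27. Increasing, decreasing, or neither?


Differences: 5, 5, 5, 5
All differences > 0 → strictly INCREASING

Monotonically increasing


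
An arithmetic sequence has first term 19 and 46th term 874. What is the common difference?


d = (aₙ - a₁)/(n-1)
= (874 - 19)/(46-1)
= 855/45 = 19

d = 19


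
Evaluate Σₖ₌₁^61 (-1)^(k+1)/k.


S = 1 - 1/2 + 1/3 - 1/4 + 1/5 - 1/6 + 1/7 - 1/8 ± ...
= 0.7013
(Full series converges to +ln(2) ≈ +0.6931)

S_61 = 0.7013


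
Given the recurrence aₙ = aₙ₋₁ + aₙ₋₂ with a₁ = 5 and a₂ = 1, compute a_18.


Computing iteratively: 5, 1, 6, 7, 13, 20, 33, 53, 86, 139, 225, 364, ...
a_18 = 6532

a_18 = 6532


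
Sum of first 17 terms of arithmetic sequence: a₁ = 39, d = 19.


aₙ = 39 + (17-1)×19 = 343
Sₙ = n(a₁+aₙ)/2 = 17×(39+343)/2
= 17×382/2 = 3247

S_17 = 3247


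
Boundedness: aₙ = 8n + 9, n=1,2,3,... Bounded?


aₙ = 8n + 9 → as n→∞, aₙ→∞
No finite upper bound exists
The sequence is UNBOUNDED

Unbounded (aₙ → ∞ as n → ∞)


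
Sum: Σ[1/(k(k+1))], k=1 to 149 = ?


1/(k(k+1)) = 1/k - 1/(k+1) (partial fractions)
Telescoping: Σ = 1 - 1/150 = 149/150

Sum = 149/150


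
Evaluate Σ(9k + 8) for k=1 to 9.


Σ(9k+8) = 9·Σk + 8·n
= 9·45 + 8·9
= 405 + 72 = 477

Σ = 477


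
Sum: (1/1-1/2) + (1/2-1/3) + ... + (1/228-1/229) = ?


Telescoping: adjacent terms cancel.
= 1/1 - 1/229
= 1 - 1/229 = 228/229

Sum = 228/229


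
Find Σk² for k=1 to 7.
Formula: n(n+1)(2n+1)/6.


n = 7
n(n+1)(2n+1)/6 = 7×8×15/6
= 840/6 = 140

Σk² = 140


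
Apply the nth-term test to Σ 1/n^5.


lim(n→∞) 1/n^5 = 0
lim aₙ = 0 → nth-term test is INCONCLUSIVE
(Need other tests; this is actually a convergent p-series with p=5 > 1)

Inconclusive (lim aₙ = 0; need another test)


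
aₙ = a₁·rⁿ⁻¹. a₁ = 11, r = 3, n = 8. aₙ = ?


aₙ = a₁·r^(n-1)
= 11×3^7
= 11×2187
= 24057

a_8 = 24057


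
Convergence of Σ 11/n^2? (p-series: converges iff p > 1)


p-series test: Σ c/n^p converges if p > 1, diverges if p ≤ 1 (constant c > 0 doesn't affect convergence).
p = 2
2 > 1 → CONVERGES

Converges (p = 2 > 1)


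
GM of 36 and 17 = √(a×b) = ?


GM = √(36×17) = √612 = 24.7386

GM = 24.7386


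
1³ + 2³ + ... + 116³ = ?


n(n+1)/2 = 116×117/2 = 6786
Σk³ = 6786² = 46049796

Σk³ = 46049796


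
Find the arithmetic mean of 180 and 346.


AM = (180 + 346)/2 = 526/2 = 263

AM = 263


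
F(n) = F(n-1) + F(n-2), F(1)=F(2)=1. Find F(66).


Fibonacci sequence: 1, 1, 2, 3, 5, 8, 13, 21, 34, 55, 89, ...
F(66) = 27777890035288

F(66) = 27777890035288


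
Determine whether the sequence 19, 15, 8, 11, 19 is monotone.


Differences: -4, -7, 3, 8
Difference at position 3 is +3 (> 0) but position 1 is -4 (< 0) — sequence both rises and falls
→ NOT monotonic

Not monotonic


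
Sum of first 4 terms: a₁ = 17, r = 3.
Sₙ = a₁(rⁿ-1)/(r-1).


Sₙ = 17×(3^4 - 1)/(3 - 1)
= 17×(81 - 1)/2
= 17×80/2
= 680

S_4 = 680


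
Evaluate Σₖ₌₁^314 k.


n(n+1)/2 = 314×315/2 = 98910/2 = 49455

Σk = 49455


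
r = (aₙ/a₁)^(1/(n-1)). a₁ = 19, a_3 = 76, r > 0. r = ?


r^(n-1) = aₙ/a₁
r^2 = 76/19 = 4
r = 4^(1/2)
= ±2; taking r > 0 gives r = 2

r = 2


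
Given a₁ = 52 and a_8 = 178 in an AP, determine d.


d = (aₙ - a₁)/(n-1)
= (178 - 52)/(8-1)
= 126/7 = 18

d = 18


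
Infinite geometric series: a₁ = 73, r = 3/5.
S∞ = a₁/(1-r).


S∞ = a₁/(1-r) = 73/(1 - 3/5)
= 73/(2/5)
= 365/2

S∞ = 365/2


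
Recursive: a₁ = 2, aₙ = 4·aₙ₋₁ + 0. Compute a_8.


Computing step by step:
a_1 = 2
a_2 = 8
a_3 = 32
a_4 = 128
a_5 = 512
a_6 = 2048
a_7 = 8192
a_8 = 32768


a_8 = 32768


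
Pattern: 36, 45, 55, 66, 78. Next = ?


Pattern: triangular numbers: n(n+1)/2
Terms: 36, 45, 55, 66, 78
Next term = 91

Next term = 91


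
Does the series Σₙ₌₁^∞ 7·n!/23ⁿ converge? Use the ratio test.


aₙ = 7·n!/23^n
a_{n+1}/aₙ = (n+1)!/23^(n+1) × 23^n/n!  (constant 7 cancels)
= (n+1)/23
L = lim(n→∞) (n+1)/23 = ∞
L > 1 → series DIVERGES

Diverges (ratio test: L = ∞ > 1)


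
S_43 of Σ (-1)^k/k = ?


S = -1 + 1/2 - 1/3 + 1/4 - 1/5 + 1/6 - 1/7 + 1/8 ± ...
= -0.7046
(Full series converges to -ln(2) ≈ -0.6931)

S_43 = -0.7046


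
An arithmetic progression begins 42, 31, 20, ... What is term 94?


aₙ = a₁ + (n-1)d
= 42 + (94-1)×-11
= 42 - 1023
= -981

a_94 = -981


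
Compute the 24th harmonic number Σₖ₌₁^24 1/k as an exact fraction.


H_24 = 1/1 + 1/2 + 1/3 + ... + 1/24
= 1347822955/356948592
≈ 3.776

H_24 = 1347822955/356948592 ≈ 3.776


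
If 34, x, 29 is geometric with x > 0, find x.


GM = √(34×29) = √986 = 31.4006

GM = 31.4006


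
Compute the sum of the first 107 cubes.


n(n+1)/2 = 107×108/2 = 5778
Σk³ = 5778² = 33385284

Σk³ = 33385284


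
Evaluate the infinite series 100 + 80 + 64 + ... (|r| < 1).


S∞ = a₁/(1-r) = 100/(1 - 4/5)
= 100/(1/5)
= 500

S∞ = 500


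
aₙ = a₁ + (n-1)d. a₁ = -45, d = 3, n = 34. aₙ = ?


aₙ = a₁ + (n-1)d
= -45 + (34-1)×3
= -45 + 99
= 54

a_34 = 54


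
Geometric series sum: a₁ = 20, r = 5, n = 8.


Sₙ = 20×(5^8 - 1)/(5 - 1)
= 20×(390625 - 1)/4
= 20×390624/4
= 1953120

S_8 = 1953120


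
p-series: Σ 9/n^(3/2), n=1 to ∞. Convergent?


p-series test: Σ c/n^p converges if p > 1, diverges if p ≤ 1 (constant c > 0 doesn't affect convergence).
p = 3/2
3/2 > 1 → CONVERGES

Converges (p = 3/2 > 1)


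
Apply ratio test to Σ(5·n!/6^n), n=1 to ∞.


aₙ = 5·n!/6^n
a_{n+1}/aₙ = (n+1)!/6^(n+1) × 6^n/n!  (constant 5 cancels)
= (n+1)/6
L = lim(n→∞) (n+1)/6 = ∞
L > 1 → series DIVERGES

Diverges (ratio test: L = ∞ > 1)


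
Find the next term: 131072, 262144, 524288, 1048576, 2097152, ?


Pattern: powers of 2: 2ⁿ
Terms: 131072, 262144, 524288, 1048576, 2097152
Next term = 4194304

Next term = 4194304


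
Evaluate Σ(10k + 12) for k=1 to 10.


Σ(10k+12) = 10·Σk + 12·n
= 10·55 + 12·10
= 550 + 120 = 670

Σ = 670


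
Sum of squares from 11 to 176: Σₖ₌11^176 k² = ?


Σₖ₌11^176 k² = Σₖ₌₁^176 k² − Σₖ₌₁^10 k²
= 176·177·353/6 − 10·11·21/6
= 1832776 − 385 = 1832391

Σk² = 1832391


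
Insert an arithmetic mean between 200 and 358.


AM = (200 + 358)/2 = 558/2 = 279

AM = 279


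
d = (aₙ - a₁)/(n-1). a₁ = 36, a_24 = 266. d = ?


d = (aₙ - a₁)/(n-1)
= (266 - 36)/(24-1)
= 230/23 = 10

d = 10


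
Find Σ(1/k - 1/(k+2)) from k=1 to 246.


Telescoping with gap 2: two head and two tail terms survive.
= (1 + 1/2) - (1/247 + 1/248)
= 3/2 - 1/247 - 1/248 = 91389/61256

Sum = 91389/61256


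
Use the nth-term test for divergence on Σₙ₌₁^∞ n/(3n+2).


lim(n→∞) n/(3n+2) = 1/3 = 1/3  (divide numerator and denominator by n)
lim aₙ = 1/3 ≠ 0 → series DIVERGES

Diverges (lim aₙ = 1/3 ≠ 0)


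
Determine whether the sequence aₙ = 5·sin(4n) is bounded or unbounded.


For all n, -1 ≤ sin(4n) ≤ 1, so -5 ≤ 5·sin(4n) ≤ 5
Lower bound: -5, Upper bound: 5
The sequence IS bounded

Bounded (-5 ≤ aₙ ≤ 5)


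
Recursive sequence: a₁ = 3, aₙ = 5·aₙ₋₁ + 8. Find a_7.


Computing step by step:
a_1 = 3
a_2 = 23
a_3 = 123
a_4 = 623
a_5 = 3123
a_6 = 15623
a_7 = 78123


a_7 = 78123


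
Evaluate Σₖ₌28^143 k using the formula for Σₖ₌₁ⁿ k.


Σₖ₌28^143 k = Σₖ₌₁^143 k − Σₖ₌₁^27 k
= 143·144/2 − 27·28/2
= 10296 − 378 = 9918

Σk = 9918


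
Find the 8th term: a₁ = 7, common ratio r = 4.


aₙ = a₁·r^(n-1)
= 7×4^7
= 7×16384
= 114688

a_8 = 114688


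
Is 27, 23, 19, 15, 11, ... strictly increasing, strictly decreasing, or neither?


Differences: -4, -4, -4, -4
All differences < 0 → strictly DECREASING

Monotonically decreasing


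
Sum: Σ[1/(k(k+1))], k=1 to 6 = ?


1/(k(k+1)) = 1/k - 1/(k+1) (partial fractions)
Telescoping: Σ = 1 - 1/7 = 6/7

Sum = 6/7


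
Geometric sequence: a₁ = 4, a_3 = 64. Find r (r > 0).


r^(n-1) = aₙ/a₁
r^2 = 64/4 = 16
r = 16^(1/2)
= ±4; taking r > 0 gives r = 4

r = 4


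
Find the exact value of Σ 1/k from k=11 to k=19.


Σₖ₌11^19 1/k = 1/11 + 1/12 + 1/13 + 1/14 + 1/15 + 1/16 + 1/17 + 1/18 + 1/19
= 144045379/232792560
≈ 0.6188

Sum = 144045379/232792560 ≈ 0.6188


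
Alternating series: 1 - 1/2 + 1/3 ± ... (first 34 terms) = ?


S = 1 - 1/2 + 1/3 - 1/4 + 1/5 - 1/6 + 1/7 - 1/8 ± ...
= 0.6787
(Full series converges to +ln(2) ≈ +0.6931)

S_34 = 0.6787


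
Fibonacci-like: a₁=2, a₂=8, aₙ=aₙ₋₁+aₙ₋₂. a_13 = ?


Computing iteratively: 2, 8, 10, 18, 28, 46, 74, 120, 194, 314, 508, 822, ...
a_13 = 1330

a_13 = 1330


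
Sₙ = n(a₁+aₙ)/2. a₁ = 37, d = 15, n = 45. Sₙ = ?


aₙ = 37 + (45-1)×15 = 697
Sₙ = n(a₁+aₙ)/2 = 45×(37+697)/2
= 45×734/2 = 16515

S_45 = 16515


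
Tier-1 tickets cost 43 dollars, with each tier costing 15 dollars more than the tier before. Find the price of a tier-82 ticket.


aₙ = a₁ + (n-1)d
= 43 + (82-1)×15
= 43 + 1215
= 1258

a_82 = 1258


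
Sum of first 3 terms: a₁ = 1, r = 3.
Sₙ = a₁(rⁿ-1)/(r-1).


Sₙ = 1×(3^3 - 1)/(3 - 1)
= 1×(27 - 1)/2
= 1×26/2
= 13

S_3 = 13


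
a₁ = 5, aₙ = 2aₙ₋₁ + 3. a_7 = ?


Computing step by step:
a_1 = 5
a_2 = 13
a_3 = 29
a_4 = 61
a_5 = 125
a_6 = 253
a_7 = 509


a_7 = 509


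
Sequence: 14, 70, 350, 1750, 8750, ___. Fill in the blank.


Pattern: geometric (r=5)
Terms: 14, 70, 350, 1750, 8750
Next term = 43750

Next term = 43750


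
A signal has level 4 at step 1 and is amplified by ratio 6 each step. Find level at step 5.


aₙ = a₁·r^(n-1)
= 4×6^4
= 4×1296
= 5184

a_5 = 5184


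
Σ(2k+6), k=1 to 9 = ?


Σ(2k+6) = 2·Σk + 6·n
= 2·45 + 6·9
= 90 + 54 = 144

Σ = 144


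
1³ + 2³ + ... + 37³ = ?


n(n+1)/2 = 37×38/2 = 703
Σk³ = 703² = 494209

Σk³ = 494209


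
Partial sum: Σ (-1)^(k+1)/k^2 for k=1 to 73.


S = 1 - 1/4 + 1/9 - 1/16 + 1/25 - 1/36 + 1/49 - 1/64 ± ...
= 0.8226
(Full series converges to +π²/12 ≈ +0.8225)

S_73 = 0.8226


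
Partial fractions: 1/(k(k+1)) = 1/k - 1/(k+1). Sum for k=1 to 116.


1/(k(k+1)) = 1/k - 1/(k+1) (partial fractions)
Telescoping: Σ = 1 - 1/117 = 116/117

Sum = 116/117


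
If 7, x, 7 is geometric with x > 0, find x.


GM = √(7×7) = √49 = 7

GM = 7


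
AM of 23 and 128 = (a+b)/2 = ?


AM = (23 + 128)/2 = 151/2 = 75.5

AM = 75.5


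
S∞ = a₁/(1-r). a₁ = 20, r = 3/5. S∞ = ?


S∞ = a₁/(1-r) = 20/(1 - 3/5)
= 20/(2/5)
= 50

S∞ = 50


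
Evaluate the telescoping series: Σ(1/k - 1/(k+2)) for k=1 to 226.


Telescoping with gap 2: two head and two tail terms survive.
= (1 + 1/2) - (1/227 + 1/228)
= 3/2 - 1/227 - 1/228 = 77179/51756

Sum = 77179/51756


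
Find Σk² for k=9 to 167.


Σₖ₌9^167 k² = Σₖ₌₁^167 k² − Σₖ₌₁^8 k²
= 167·168·335/6 − 8·9·17/6
= 1566460 − 204 = 1566256

Σk² = 1566256


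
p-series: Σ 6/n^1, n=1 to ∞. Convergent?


p-series test: Σ c/n^p converges if p > 1, diverges if p ≤ 1 (constant c > 0 doesn't affect convergence).
p = 1
1 ≤ 1 → DIVERGES

Diverges (p = 1 ≤ 1)


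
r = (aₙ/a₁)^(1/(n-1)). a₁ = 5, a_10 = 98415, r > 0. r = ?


r^(n-1) = aₙ/a₁
r^9 = 98415/5 = 19683
r = 19683^(1/9)
= 3

r = 3


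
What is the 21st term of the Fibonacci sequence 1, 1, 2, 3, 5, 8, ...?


Fibonacci sequence: 1, 1, 2, 3, 5, 8, 13, 21, 34, 55, 89, ...
F(21) = 10946

F(21) = 10946


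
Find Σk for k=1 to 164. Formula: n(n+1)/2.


n(n+1)/2 = 164×165/2 = 27060/2 = 13530

Σk = 13530


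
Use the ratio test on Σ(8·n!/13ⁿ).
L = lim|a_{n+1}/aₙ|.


aₙ = 8·n!/13^n
a_{n+1}/aₙ = (n+1)!/13^(n+1) × 13^n/n!  (constant 8 cancels)
= (n+1)/13
L = lim(n→∞) (n+1)/13 = ∞
L > 1 → series DIVERGES

Diverges (ratio test: L = ∞ > 1)


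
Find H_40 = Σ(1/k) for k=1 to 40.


H_40 = 1/1 + 1/2 + 1/3 + ... + 1/40
= 2078178381193813/485721041551200
≈ 4.2785

H_40 = 2078178381193813/485721041551200 ≈ 4.2785


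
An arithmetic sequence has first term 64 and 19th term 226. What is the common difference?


d = (aₙ - a₁)/(n-1)
= (226 - 64)/(19-1)
= 162/18 = 9

d = 9


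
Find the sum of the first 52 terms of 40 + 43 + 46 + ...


aₙ = 40 + (52-1)×3 = 193
Sₙ = n(a₁+aₙ)/2 = 52×(40+193)/2
= 52×233/2 = 6058

S_52 = 6058


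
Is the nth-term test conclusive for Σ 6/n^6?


lim(n→∞) 6/n^6 = 0
lim aₙ = 0 → nth-term test is INCONCLUSIVE
(Need other tests; this is actually a convergent p-series with p=6 > 1)

Inconclusive (lim aₙ = 0; need another test)


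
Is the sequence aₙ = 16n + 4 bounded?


aₙ = 16n + 4 → as n→∞, aₙ→∞
No finite upper bound exists
The sequence is UNBOUNDED

Unbounded (aₙ → ∞ as n → ∞)


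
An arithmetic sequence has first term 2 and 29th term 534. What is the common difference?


d = (aₙ - a₁)/(n-1)
= (534 - 2)/(29-1)
= 532/28 = 19

d = 19


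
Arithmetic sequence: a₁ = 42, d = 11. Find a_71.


aₙ = a₁ + (n-1)d
= 42 + (71-1)×11
= 42 + 770
= 812

a_71 = 812


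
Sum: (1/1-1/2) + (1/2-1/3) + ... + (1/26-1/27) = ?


Telescoping: adjacent terms cancel.
= 1/1 - 1/27
= 1 - 1/27 = 26/27

Sum = 26/27


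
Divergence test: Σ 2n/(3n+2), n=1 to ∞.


lim(n→∞) 2n/(3n+2) = 2/3 = 2/3  (divide numerator and denominator by n)
lim aₙ = 2/3 ≠ 0 → series DIVERGES

Diverges (lim aₙ = 2/3 ≠ 0)


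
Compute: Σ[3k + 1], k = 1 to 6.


Σ(3k+1) = 3·Σk + 1·n
= 3·21 + 1·6
= 63 + 6 = 69

Σ = 69


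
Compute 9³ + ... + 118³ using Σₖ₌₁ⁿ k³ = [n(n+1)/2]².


Σₖ₌9^118 k³ = [118·119/2]² − [8·9/2]²
= 49294441 − 1296 = 49293145

Σk³ = 49293145


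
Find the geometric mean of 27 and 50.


GM = √(27×50) = √1350 = 36.7423

GM = 36.7423


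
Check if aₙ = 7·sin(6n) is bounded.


For all n, -1 ≤ sin(6n) ≤ 1, so -7 ≤ 7·sin(6n) ≤ 7
Lower bound: -7, Upper bound: 7
The sequence IS bounded

Bounded (-7 ≤ aₙ ≤ 7)


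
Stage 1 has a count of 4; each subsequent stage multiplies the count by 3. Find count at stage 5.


aₙ = a₁·r^(n-1)
= 4×3^4
= 4×81
= 324

a_5 = 324


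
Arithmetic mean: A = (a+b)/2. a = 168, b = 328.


AM = (168 + 328)/2 = 496/2 = 248

AM = 248


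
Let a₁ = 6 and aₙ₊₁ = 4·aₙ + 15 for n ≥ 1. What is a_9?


Computing step by step:
a_1 = 6
a_2 = 39
a_3 = 171
a_4 = 699
a_5 = 2811
a_6 = 11259
a_7 = 45051
a_8 = 180219
a_9 = 720891


a_9 = 720891


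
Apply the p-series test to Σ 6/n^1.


p-series test: Σ c/n^p converges if p > 1, diverges if p ≤ 1 (constant c > 0 doesn't affect convergence).
p = 1
1 ≤ 1 → DIVERGES

Diverges (p = 1 ≤ 1)


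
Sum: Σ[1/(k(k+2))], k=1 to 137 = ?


1/(k(k+2)) = (1/2)·(1/k - 1/(k+2)) (partial fractions)
Telescoping: Σ = (1/2)·(1 + 1/2 - 1/138 - 1/139) = 7124/9591

Sum = 7124/9591


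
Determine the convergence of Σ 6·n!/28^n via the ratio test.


aₙ = 6·n!/28^n
a_{n+1}/aₙ = (n+1)!/28^(n+1) × 28^n/n!  (constant 6 cancels)
= (n+1)/28
L = lim(n→∞) (n+1)/28 = ∞
L > 1 → series DIVERGES

Diverges (ratio test: L = ∞ > 1)


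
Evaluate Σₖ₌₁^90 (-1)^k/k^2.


S = -1 + 1/4 - 1/9 + 1/16 - 1/25 + 1/36 - 1/49 + 1/64 ± ...
= -0.8224
(Full series converges to -π²/12 ≈ -0.8225)

S_90 = -0.8224


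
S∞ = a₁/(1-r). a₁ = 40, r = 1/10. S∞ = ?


S∞ = a₁/(1-r) = 40/(1 - 1/10)
= 40/(9/10)
= 400/9

S∞ = 400/9


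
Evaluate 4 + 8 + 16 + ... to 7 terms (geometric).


Sₙ = 4×(2^7 - 1)/(2 - 1)
= 4×(128 - 1)/1
= 4×127/1
= 508

S_7 = 508


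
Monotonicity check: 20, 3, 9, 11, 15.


Differences: -17, 6, 2, 4
Difference at position 2 is +6 (> 0) but position 1 is -17 (< 0) — sequence both rises and falls
→ NOT monotonic

Not monotonic


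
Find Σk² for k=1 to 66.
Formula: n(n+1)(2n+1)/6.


n = 66
n(n+1)(2n+1)/6 = 66×67×133/6
= 588126/6 = 98021

Σk² = 98021


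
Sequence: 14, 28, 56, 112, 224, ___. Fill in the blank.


Pattern: geometric (r=2)
Terms: 14, 28, 56, 112, 224
Next term = 448

Next term = 448


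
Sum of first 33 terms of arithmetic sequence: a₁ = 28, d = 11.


aₙ = 28 + (33-1)×11 = 380
Sₙ = n(a₁+aₙ)/2 = 33×(28+380)/2
= 33×408/2 = 6732

S_33 = 6732


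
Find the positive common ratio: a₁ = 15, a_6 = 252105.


r^(n-1) = aₙ/a₁
r^5 = 252105/15 = 16807
r = 16807^(1/5)
= 7

r = 7


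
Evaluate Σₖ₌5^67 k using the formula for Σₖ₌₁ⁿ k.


Σₖ₌5^67 k = Σₖ₌₁^67 k − Σₖ₌₁^4 k
= 67·68/2 − 4·5/2
= 2278 − 10 = 2268

Σk = 2268


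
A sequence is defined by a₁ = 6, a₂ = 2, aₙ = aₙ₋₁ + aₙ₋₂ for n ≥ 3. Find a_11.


Computing iteratively: 6, 2, 8, 10, 18, 28, 46, 74, 120, 194, 314
a_11 = 314

a_11 = 314


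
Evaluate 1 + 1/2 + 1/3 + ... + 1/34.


H_34 = 1/1 + 1/2 + 1/3 + ... + 1/34
= 54062195834749/13127595717600
≈ 4.1182

H_34 = 54062195834749/13127595717600 ≈ 4.1182


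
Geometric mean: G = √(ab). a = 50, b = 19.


GM = √(50×19) = √950 = 30.8221

GM = 30.8221


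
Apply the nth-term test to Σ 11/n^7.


lim(n→∞) 11/n^7 = 0
lim aₙ = 0 → nth-term test is INCONCLUSIVE
(Need other tests; this is actually a convergent p-series with p=7 > 1)

Inconclusive (lim aₙ = 0; need another test)


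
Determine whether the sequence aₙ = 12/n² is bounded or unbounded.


a₁ = 12, a₂ = 12/4, a₃ = 12/9, ...
0 < aₙ ≤ 12 for all n ≥ 1
The sequence IS bounded

Bounded (0 < aₙ ≤ 12)


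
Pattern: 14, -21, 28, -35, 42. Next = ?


Pattern: alternating sign, magnitude arithmetic (d=7)
Terms: 14, -21, 28, -35, 42
Next term = -49

Next term = -49


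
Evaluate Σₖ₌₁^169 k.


n(n+1)/2 = 169×170/2 = 28730/2 = 14365

Σk = 14365


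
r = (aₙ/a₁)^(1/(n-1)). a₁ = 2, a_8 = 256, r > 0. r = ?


r^(n-1) = aₙ/a₁
r^7 = 256/2 = 128
r = 128^(1/7)
= 2

r = 2


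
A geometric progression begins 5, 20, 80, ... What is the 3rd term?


aₙ = a₁·r^(n-1)
= 5×4^2
= 5×16
= 80

a_3 = 80


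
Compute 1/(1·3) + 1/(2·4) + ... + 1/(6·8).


1/(k(k+2)) = (1/2)·(1/k - 1/(k+2)) (partial fractions)
Telescoping: Σ = (1/2)·(1 + 1/2 - 1/7 - 1/8) = 69/112

Sum = 69/112


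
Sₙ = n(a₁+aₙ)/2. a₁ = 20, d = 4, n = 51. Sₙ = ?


aₙ = 20 + (51-1)×4 = 220
Sₙ = n(a₁+aₙ)/2 = 51×(20+220)/2
= 51×240/2 = 6120

S_51 = 6120


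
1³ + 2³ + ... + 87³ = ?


n(n+1)/2 = 87×88/2 = 3828
Σk³ = 3828² = 14653584

Σk³ = 14653584


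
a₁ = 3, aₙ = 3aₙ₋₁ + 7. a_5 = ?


Computing step by step:
a_1 = 3
a_2 = 16
a_3 = 55
a_4 = 172
a_5 = 523


a_5 = 523


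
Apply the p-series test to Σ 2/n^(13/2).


p-series test: Σ c/n^p converges if p > 1, diverges if p ≤ 1 (constant c > 0 doesn't affect convergence).
p = 13/2
13/2 > 1 → CONVERGES

Converges (p = 13/2 > 1)


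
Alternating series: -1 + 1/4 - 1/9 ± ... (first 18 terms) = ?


S = -1 + 1/4 - 1/9 + 1/16 - 1/25 + 1/36 - 1/49 + 1/64 ± ...
= -0.821
(Full series converges to -π²/12 ≈ -0.8225)

S_18 = -0.821


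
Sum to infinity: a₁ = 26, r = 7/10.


S∞ = a₁/(1-r) = 26/(1 - 7/10)
= 26/(3/10)
= 260/3

S∞ = 260/3


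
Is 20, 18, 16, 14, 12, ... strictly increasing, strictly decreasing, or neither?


Differences: -2, -2, -2, -2
All differences < 0 → strictly DECREASING

Monotonically decreasing


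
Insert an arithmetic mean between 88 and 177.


AM = (88 + 177)/2 = 265/2 = 132.5

AM = 132.5


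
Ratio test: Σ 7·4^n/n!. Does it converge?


aₙ = 7·4^n/n!
a_{n+1}/aₙ = 4^(n+1)/(n+1)! × n!/4^n  (constant 7 cancels)
= 4/(n+1)
L = lim(n→∞) 4/(n+1) = 0
L < 1 → series CONVERGES

Converges (ratio test: L = 0 < 1)


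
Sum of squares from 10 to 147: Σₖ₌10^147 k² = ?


Σₖ₌10^147 k² = Σₖ₌₁^147 k² − Σₖ₌₁^9 k²
= 147·148·295/6 − 9·10·19/6
= 1069670 − 285 = 1069385

Σk² = 1069385


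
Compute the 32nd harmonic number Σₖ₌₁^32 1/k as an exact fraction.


H_32 = 1/1 + 1/2 + 1/3 + ... + 1/32
= 586061125622639/144403552893600
≈ 4.0585

H_32 = 586061125622639/144403552893600 ≈ 4.0585


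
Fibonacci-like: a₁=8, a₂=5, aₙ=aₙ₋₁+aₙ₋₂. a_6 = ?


Computing iteratively: 8, 5, 13, 18, 31, 49
a_6 = 49

a_6 = 49


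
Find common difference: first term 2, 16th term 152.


d = (aₙ - a₁)/(n-1)
= (152 - 2)/(16-1)
= 150/15 = 10

d = 10


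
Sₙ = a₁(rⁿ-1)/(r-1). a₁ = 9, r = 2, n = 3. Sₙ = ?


Sₙ = 9×(2^3 - 1)/(2 - 1)
= 9×(8 - 1)/1
= 9×7/1
= 63

S_3 = 63


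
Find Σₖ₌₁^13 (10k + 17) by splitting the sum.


Σ(10k+17) = 10·Σk + 17·n
= 10·91 + 17·13
= 910 + 221 = 1131

Σ = 1131


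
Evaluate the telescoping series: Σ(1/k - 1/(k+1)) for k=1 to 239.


Telescoping: adjacent terms cancel.
= 1/1 - 1/240
= 1 - 1/240 = 239/240

Sum = 239/240


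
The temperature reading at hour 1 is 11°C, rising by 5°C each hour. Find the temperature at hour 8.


aₙ = a₁ + (n-1)d
= 11 + (8-1)×5
= 11 + 35
= 46

a_8 = 46


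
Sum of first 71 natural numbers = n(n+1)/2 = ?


n(n+1)/2 = 71×72/2 = 5112/2 = 2556

Σk = 2556


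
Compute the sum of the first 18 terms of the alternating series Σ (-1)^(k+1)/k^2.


S = 1 - 1/4 + 1/9 - 1/16 + 1/25 - 1/36 + 1/49 - 1/64 ± ...
= 0.821
(Full series converges to +π²/12 ≈ +0.8225)

S_18 = 0.821


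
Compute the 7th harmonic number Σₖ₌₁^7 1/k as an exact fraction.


H_7 = 1/1 + 1/2 + 1/3 + 1/4 + 1/5 + 1/6 + 1/7
= 363/140
≈ 2.5929

H_7 = 363/140 ≈ 2.5929


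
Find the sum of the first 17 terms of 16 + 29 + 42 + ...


aₙ = 16 + (17-1)×13 = 224
Sₙ = n(a₁+aₙ)/2 = 17×(16+224)/2
= 17×240/2 = 2040

S_17 = 2040


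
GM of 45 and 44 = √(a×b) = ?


GM = √(45×44) = √1980 = 44.4972

GM = 44.4972


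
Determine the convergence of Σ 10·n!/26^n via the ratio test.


aₙ = 10·n!/26^n
a_{n+1}/aₙ = (n+1)!/26^(n+1) × 26^n/n!  (constant 10 cancels)
= (n+1)/26
L = lim(n→∞) (n+1)/26 = ∞
L > 1 → series DIVERGES

Diverges (ratio test: L = ∞ > 1)


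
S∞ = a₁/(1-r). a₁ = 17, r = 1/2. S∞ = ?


S∞ = a₁/(1-r) = 17/(1 - 1/2)
= 17/(1/2)
= 34

S∞ = 34


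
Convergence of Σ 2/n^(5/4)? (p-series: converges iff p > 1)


p-series test: Σ c/n^p converges if p > 1, diverges if p ≤ 1 (constant c > 0 doesn't affect convergence).
p = 5/4
5/4 > 1 → CONVERGES

Converges (p = 5/4 > 1)


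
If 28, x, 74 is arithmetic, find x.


AM = (28 + 74)/2 = 102/2 = 51

AM = 51


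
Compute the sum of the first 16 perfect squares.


n = 16
n(n+1)(2n+1)/6 = 16×17×33/6
= 8976/6 = 1496

Σk² = 1496


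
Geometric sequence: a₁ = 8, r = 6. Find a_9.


aₙ = a₁·r^(n-1)
= 8×6^8
= 8×1679616
= 13436928

a_9 = 13436928


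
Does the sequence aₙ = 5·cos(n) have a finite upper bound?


For all n, -1 ≤ cos(n) ≤ 1, so -5 ≤ 5·cos(n) ≤ 5
Lower bound: -5, Upper bound: 5
The sequence IS bounded

Bounded (-5 ≤ aₙ ≤ 5)


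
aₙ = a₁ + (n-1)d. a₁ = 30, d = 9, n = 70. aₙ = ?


aₙ = a₁ + (n-1)d
= 30 + (70-1)×9
= 30 + 621
= 651

a_70 = 651


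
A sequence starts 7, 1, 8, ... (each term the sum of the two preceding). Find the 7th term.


Computing iteratively: 7, 1, 8, 9, 17, 26, 43
a_7 = 43

a_7 = 43


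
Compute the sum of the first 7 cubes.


n(n+1)/2 = 7×8/2 = 28
Σk³ = 28² = 784

Σk³ = 784


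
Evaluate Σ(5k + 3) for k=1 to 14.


Σ(5k+3) = 5·Σk + 3·n
= 5·105 + 3·14
= 525 + 42 = 567

Σ = 567


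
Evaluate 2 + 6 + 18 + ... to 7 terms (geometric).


Sₙ = 2×(3^7 - 1)/(3 - 1)
= 2×(2187 - 1)/2
= 2×2186/2
= 2186

S_7 = 2186


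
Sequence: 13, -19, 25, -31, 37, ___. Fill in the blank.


Pattern: alternating sign, magnitude arithmetic (d=6)
Terms: 13, -19, 25, -31, 37
Next term = -43

Next term = -43


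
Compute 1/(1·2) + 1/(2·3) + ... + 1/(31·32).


1/(k(k+1)) = 1/k - 1/(k+1) (partial fractions)
Telescoping: Σ = 1 - 1/32 = 31/32

Sum = 31/32


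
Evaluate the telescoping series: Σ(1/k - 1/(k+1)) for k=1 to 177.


Telescoping: adjacent terms cancel.
= 1/1 - 1/178
= 1 - 1/178 = 177/178

Sum = 177/178


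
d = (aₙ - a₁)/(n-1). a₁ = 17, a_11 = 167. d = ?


d = (aₙ - a₁)/(n-1)
= (167 - 17)/(11-1)
= 150/10 = 15

d = 15


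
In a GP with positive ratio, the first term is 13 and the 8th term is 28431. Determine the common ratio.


r^(n-1) = aₙ/a₁
r^7 = 28431/13 = 2187
r = 2187^(1/7)
= 3

r = 3


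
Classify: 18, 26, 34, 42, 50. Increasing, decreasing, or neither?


Differences: 8, 8, 8, 8
All differences > 0 → strictly INCREASING

Monotonically increasing


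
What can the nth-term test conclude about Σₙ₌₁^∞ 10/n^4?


lim(n→∞) 10/n^4 = 0
lim aₙ = 0 → nth-term test is INCONCLUSIVE
(Need other tests; this is actually a convergent p-series with p=4 > 1)

Inconclusive (lim aₙ = 0; need another test)


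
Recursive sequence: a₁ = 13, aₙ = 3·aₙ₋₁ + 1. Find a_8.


Computing step by step:
a_1 = 13
a_2 = 40
a_3 = 121
a_4 = 364
a_5 = 1093
a_6 = 3280
a_7 = 9841
a_8 = 29524


a_8 = 29524


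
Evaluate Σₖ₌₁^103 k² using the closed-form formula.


n = 103
n(n+1)(2n+1)/6 = 103×104×207/6
= 2217384/6 = 369564

Σk² = 369564


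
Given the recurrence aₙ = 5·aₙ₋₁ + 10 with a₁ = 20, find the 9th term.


Computing step by step:
a_1 = 20
a_2 = 110
a_3 = 560
a_4 = 2810
a_5 = 14060
a_6 = 70310
a_7 = 351560
a_8 = 1757810
a_9 = 8789060


a_9 = 8789060


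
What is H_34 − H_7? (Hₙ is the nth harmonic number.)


Σₖ₌8^34 1/k = 1/8 + 1/9 + 1/10 + ... + 1/34
= 20024215509829/13127595717600
≈ 1.5254

Sum = 20024215509829/13127595717600 ≈ 1.5254


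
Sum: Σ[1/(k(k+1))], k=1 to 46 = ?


1/(k(k+1)) = 1/k - 1/(k+1) (partial fractions)
Telescoping: Σ = 1 - 1/47 = 46/47

Sum = 46/47


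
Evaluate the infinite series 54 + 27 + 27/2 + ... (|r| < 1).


S∞ = a₁/(1-r) = 54/(1 - 1/2)
= 54/(1/2)
= 108

S∞ = 108


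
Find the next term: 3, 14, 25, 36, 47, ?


Pattern: arithmetic (d=11)
Terms: 3, 14, 25, 36, 47
Next term = 58

Next term = 58


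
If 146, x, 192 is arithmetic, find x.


AM = (146 + 192)/2 = 338/2 = 169

AM = 169


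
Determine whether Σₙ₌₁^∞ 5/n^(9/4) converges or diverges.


p-series test: Σ c/n^p converges if p > 1, diverges if p ≤ 1 (constant c > 0 doesn't affect convergence).
p = 9/4
9/4 > 1 → CONVERGES

Converges (p = 9/4 > 1)


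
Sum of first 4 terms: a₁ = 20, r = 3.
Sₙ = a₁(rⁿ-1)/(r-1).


Sₙ = 20×(3^4 - 1)/(3 - 1)
= 20×(81 - 1)/2
= 20×80/2
= 800

S_4 = 800


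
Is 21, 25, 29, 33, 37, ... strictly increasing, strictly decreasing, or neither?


Differences: 4, 4, 4, 4
All differences > 0 → strictly INCREASING

Monotonically increasing


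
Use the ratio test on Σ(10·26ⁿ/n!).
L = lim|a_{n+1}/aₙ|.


aₙ = 10·26^n/n!
a_{n+1}/aₙ = 26^(n+1)/(n+1)! × n!/26^n  (constant 10 cancels)
= 26/(n+1)
L = lim(n→∞) 26/(n+1) = 0
L < 1 → series CONVERGES

Converges (ratio test: L = 0 < 1)


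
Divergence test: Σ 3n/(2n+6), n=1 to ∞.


lim(n→∞) 3n/(2n+6) = 3/2 = 3/2  (divide numerator and denominator by n)
lim aₙ = 3/2 ≠ 0 → series DIVERGES

Diverges (lim aₙ = 3/2 ≠ 0)


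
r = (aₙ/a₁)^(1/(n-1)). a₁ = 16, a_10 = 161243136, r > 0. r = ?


r^(n-1) = aₙ/a₁
r^9 = 161243136/16 = 10077696
r = 10077696^(1/9)
= 6

r = 6


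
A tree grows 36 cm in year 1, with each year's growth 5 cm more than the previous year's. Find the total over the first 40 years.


aₙ = 36 + (40-1)×5 = 231
Sₙ = n(a₁+aₙ)/2 = 40×(36+231)/2
= 40×267/2 = 5340

S_40 = 5340


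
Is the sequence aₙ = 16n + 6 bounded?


aₙ = 16n + 6 → as n→∞, aₙ→∞
No finite upper bound exists
The sequence is UNBOUNDED

Unbounded (aₙ → ∞ as n → ∞)


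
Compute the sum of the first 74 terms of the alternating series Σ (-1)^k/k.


S = -1 + 1/2 - 1/3 + 1/4 - 1/5 + 1/6 - 1/7 + 1/8 ± ...
= -0.6864
(Full series converges to -ln(2) ≈ -0.6931)

S_74 = -0.6864


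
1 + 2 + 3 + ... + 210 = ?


n(n+1)/2 = 210×211/2 = 44310/2 = 22155

Σk = 22155


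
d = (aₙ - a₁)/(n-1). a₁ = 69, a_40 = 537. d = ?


d = (aₙ - a₁)/(n-1)
= (537 - 69)/(40-1)
= 468/39 = 12

d = 12


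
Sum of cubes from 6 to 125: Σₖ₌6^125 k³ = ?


Σₖ₌6^125 k³ = [125·126/2]² − [5·6/2]²
= 62015625 − 225 = 62015400

Σk³ = 62015400


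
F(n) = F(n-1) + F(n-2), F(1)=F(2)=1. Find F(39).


Fibonacci sequence: 1, 1, 2, 3, 5, 8, 13, 21, 34, 55, 89, ...
F(39) = 63245986

F(39) = 63245986


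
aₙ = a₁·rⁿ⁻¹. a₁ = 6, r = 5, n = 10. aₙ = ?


aₙ = a₁·r^(n-1)
= 6×5^9
= 6×1953125
= 11718750

a_10 = 11718750


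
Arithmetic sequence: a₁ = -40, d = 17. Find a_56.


aₙ = a₁ + (n-1)d
= -40 + (56-1)×17
= -40 + 935
= 895

a_56 = 895


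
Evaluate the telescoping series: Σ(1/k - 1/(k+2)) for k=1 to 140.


Telescoping with gap 2: two head and two tail terms survive.
= (1 + 1/2) - (1/141 + 1/142)
= 3/2 - 1/141 - 1/142 = 14875/10011

Sum = 14875/10011


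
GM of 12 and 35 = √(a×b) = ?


GM = √(12×35) = √420 = 20.4939

GM = 20.4939


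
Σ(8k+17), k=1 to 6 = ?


Σ(8k+17) = 8·Σk + 17·n
= 8·21 + 17·6
= 168 + 102 = 270

Σ = 270


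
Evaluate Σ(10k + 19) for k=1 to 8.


Σ(10k+19) = 10·Σk + 19·n
= 10·36 + 19·8
= 360 + 152 = 512

Σ = 512


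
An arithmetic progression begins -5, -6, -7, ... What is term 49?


aₙ = a₁ + (n-1)d
= -5 + (49-1)×-1
= -5 - 48
= -53

a_49 = -53


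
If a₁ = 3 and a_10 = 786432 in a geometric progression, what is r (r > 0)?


r^(n-1) = aₙ/a₁
r^9 = 786432/3 = 262144
r = 262144^(1/9)
= 4

r = 4


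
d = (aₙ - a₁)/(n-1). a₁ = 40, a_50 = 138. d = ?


d = (aₙ - a₁)/(n-1)
= (138 - 40)/(50-1)
= 98/49 = 2

d = 2


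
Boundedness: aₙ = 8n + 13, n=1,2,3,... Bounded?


aₙ = 8n + 13 → as n→∞, aₙ→∞
No finite upper bound exists
The sequence is UNBOUNDED

Unbounded (aₙ → ∞ as n → ∞)


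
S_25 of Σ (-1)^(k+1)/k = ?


S = 1 - 1/2 + 1/3 - 1/4 + 1/5 - 1/6 + 1/7 - 1/8 ± ...
= 0.7127
(Full series converges to +ln(2) ≈ +0.6931)

S_25 = 0.7127


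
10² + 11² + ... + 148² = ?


Σₖ₌10^148 k² = Σₖ₌₁^148 k² − Σₖ₌₁^9 k²
= 148·149·297/6 − 9·10·19/6
= 1091574 − 285 = 1091289

Σk² = 1091289
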